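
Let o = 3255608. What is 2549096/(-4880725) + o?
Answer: 15889724806704/4880725 ≈ 3.2556e+6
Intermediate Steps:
2549096/(-4880725) + o = 2549096/(-4880725) + 3255608 = 2549096*(-1/4880725) + 3255608 = -2549096/4880725 + 3255608 = 15889724806704/4880725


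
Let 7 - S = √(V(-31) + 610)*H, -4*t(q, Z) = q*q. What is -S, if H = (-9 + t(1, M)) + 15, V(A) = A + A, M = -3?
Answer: -7 + 23*√137/2 ≈ 127.60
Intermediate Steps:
V(A) = 2*A
t(q, Z) = -q²/4 (t(q, Z) = -q*q/4 = -q²/4)
H = 23/4 (H = (-9 - ¼*1²) + 15 = (-9 - ¼*1) + 15 = (-9 - ¼) + 15 = -37/4 + 15 = 23/4 ≈ 5.7500)
S = 7 - 23*√137/2 (S = 7 - √(2*(-31) + 610)*23/4 = 7 - √(-62 + 610)*23/4 = 7 - √548*23/4 = 7 - 2*√137*23/4 = 7 - 23*√137/2 ≈ -127.60)
-S = -(7 - 23*√137/2) = -7 + 23*√137/2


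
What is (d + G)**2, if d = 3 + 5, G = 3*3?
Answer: 289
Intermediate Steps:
G = 9
d = 8
(d + G)**2 = (8 + 9)**2 = 17**2 = 289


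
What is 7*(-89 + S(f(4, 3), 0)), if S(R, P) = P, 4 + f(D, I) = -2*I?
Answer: -623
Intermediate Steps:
f(D, I) = -4 - 2*I
7*(-89 + S(f(4, 3), 0)) = 7*(-89 + 0) = 7*(-89) = -623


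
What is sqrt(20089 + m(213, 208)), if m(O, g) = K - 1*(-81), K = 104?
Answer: sqrt(20274) ≈ 142.39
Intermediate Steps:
m(O, g) = 185 (m(O, g) = 104 - 1*(-81) = 104 + 81 = 185)
sqrt(20089 + m(213, 208)) = sqrt(20089 + 185) = sqrt(20274)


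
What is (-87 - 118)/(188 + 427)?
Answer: -1/3 ≈ -0.33333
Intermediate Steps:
(-87 - 118)/(188 + 427) = -205/615 = -205*1/615 = -1/3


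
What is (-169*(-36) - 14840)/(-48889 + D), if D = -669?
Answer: 4378/24779 ≈ 0.17668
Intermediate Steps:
(-169*(-36) - 14840)/(-48889 + D) = (-169*(-36) - 14840)/(-48889 - 669) = (6084 - 14840)/(-49558) = -8756*(-1/49558) = 4378/24779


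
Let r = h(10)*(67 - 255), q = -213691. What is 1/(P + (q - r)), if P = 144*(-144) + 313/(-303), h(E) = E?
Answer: -303/70462054 ≈ -4.3002e-6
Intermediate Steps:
r = -1880 (r = 10*(67 - 255) = 10*(-188) = -1880)
P = -6283321/303 (P = -20736 + 313*(-1/303) = -20736 - 313/303 = -6283321/303 ≈ -20737.)
1/(P + (q - r)) = 1/(-6283321/303 + (-213691 - 1*(-1880))) = 1/(-6283321/303 + (-213691 + 1880)) = 1/(-6283321/303 - 211811) = 1/(-70462054/303) = -303/70462054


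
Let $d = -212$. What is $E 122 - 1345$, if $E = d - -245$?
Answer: $2681$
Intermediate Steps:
$E = 33$ ($E = -212 - -245 = -212 + 245 = 33$)
$E 122 - 1345 = 33 \cdot 122 - 1345 = 4026 - 1345 = 2681$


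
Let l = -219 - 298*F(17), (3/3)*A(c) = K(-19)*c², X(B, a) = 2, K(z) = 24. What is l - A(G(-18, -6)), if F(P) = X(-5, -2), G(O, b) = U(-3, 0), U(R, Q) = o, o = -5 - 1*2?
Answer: -1991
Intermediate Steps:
o = -7 (o = -5 - 2 = -7)
U(R, Q) = -7
G(O, b) = -7
F(P) = 2
A(c) = 24*c²
l = -815 (l = -219 - 298*2 = -219 - 596 = -815)
l - A(G(-18, -6)) = -815 - 24*(-7)² = -815 - 24*49 = -815 - 1*1176 = -815 - 1176 = -1991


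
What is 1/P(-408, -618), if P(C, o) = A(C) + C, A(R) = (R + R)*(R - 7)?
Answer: 1/338232 ≈ 2.9565e-6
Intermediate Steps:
A(R) = 2*R*(-7 + R) (A(R) = (2*R)*(-7 + R) = 2*R*(-7 + R))
P(C, o) = C + 2*C*(-7 + C) (P(C, o) = 2*C*(-7 + C) + C = C + 2*C*(-7 + C))
1/P(-408, -618) = 1/(-408*(-13 + 2*(-408))) = 1/(-408*(-13 - 816)) = 1/(-408*(-829)) = 1/338232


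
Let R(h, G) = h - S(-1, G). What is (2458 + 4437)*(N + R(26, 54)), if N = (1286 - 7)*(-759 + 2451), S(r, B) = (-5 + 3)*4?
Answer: 14921483290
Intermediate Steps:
S(r, B) = -8 (S(r, B) = -2*4 = -8)
N = 2164068 (N = 1279*1692 = 2164068)
R(h, G) = 8 + h (R(h, G) = h - 1*(-8) = h + 8 = 8 + h)
(2458 + 4437)*(N + R(26, 54)) = (2458 + 4437)*(2164068 + (8 + 26)) = 6895*(2164068 + 34) = 6895*2164102 = 14921483290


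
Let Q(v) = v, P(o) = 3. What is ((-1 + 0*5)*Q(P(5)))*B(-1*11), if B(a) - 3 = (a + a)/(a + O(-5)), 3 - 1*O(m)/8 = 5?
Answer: -103/9 ≈ -11.444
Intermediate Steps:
O(m) = -16 (O(m) = 24 - 8*5 = 24 - 40 = -16)
B(a) = 3 + 2*a/(-16 + a) (B(a) = 3 + (a + a)/(a - 16) = 3 + (2*a)/(-16 + a) = 3 + 2*a/(-16 + a))
((-1 + 0*5)*Q(P(5)))*B(-1*11) = ((-1 + 0*5)*3)*((-48 + 5*(-1*11))/(-16 - 1*11)) = ((-1 + 0)*3)*((-48 + 5*(-11))/(-16 - 11)) = (-1*3)*((-48 - 55)/(-27)) = -(-1)*(-103)/9 = -3*103/27 = -103/9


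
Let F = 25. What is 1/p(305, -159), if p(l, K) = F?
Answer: 1/25 ≈ 0.040000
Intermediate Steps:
p(l, K) = 25
1/p(305, -159) = 1/25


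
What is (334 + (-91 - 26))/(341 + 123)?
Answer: 217/464 ≈ 0.46767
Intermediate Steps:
(334 + (-91 - 26))/(341 + 123) = (334 - 117)/464 = 217*(1/464) = 217/464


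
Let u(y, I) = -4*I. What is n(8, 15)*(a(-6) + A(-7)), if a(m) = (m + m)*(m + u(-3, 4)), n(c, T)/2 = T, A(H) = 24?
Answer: 8640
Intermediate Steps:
n(c, T) = 2*T
a(m) = 2*m*(-16 + m) (a(m) = (m + m)*(m - 4*4) = (2*m)*(m - 16) = (2*m)*(-16 + m) = 2*m*(-16 + m))
n(8, 15)*(a(-6) + A(-7)) = (2*15)*(2*(-6)*(-16 - 6) + 24) = 30*(2*(-6)*(-22) + 24) = 30*(264 + 24) = 30*288 = 8640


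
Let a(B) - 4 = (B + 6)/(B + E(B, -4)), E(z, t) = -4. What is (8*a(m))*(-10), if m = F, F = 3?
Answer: 400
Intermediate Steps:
m = 3
a(B) = 4 + (6 + B)/(-4 + B) (a(B) = 4 + (B + 6)/(B - 4) = 4 + (6 + B)/(-4 + B))
(8*a(m))*(-10) = (8*(5*(-2 + 3)/(-4 + 3)))*(-10) = (8*(5*1/(-1)))*(-10) = (8*(5*(-1)*1))*(-10) = (8*(-5))*(-10) = -40*(-10) = 400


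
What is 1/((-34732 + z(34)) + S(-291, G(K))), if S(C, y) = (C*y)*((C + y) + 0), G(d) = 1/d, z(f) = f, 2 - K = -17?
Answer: -361/10917330 ≈ -3.3067e-5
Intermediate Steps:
K = 19 (K = 2 - 1*(-17) = 2 + 17 = 19)
S(C, y) = C*y*(C + y) (S(C, y) = (C*y)*(C + y) = C*y*(C + y))
1/((-34732 + z(34)) + S(-291, G(K))) = 1/((-34732 + 34) - 291*(-291 + 1/19)/19) = 1/(-34698 - 291*1/19*(-291 + 1/19)) = 1/(-34698 - 291*1/19*(-5528/19)) = 1/(-34698 + 1608648/361) = 1/(-10917330/361) = -361/10917330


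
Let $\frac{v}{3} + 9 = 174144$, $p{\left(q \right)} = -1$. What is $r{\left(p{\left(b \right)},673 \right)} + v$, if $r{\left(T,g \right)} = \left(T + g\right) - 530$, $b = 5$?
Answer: $522547$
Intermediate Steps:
$r{\left(T,g \right)} = -530 + T + g$
$v = 522405$ ($v = -27 + 3 \cdot 174144 = -27 + 522432 = 522405$)
$r{\left(p{\left(b \right)},673 \right)} + v = \left(-530 - 1 + 673\right) + 522405 = 142 + 522405 = 522547$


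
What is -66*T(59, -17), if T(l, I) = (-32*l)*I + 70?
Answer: -2122956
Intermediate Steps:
T(l, I) = 70 - 32*I*l (T(l, I) = -32*I*l + 70 = 70 - 32*I*l)
-66*T(59, -17) = -66*(70 - 32*(-17)*59) = -66*(70 + 32096) = -66*32166 = -2122956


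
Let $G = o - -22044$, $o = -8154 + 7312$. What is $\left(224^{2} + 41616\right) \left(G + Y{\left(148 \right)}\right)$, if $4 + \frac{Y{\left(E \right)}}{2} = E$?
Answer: $1972610080$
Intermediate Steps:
$Y{\left(E \right)} = -8 + 2 E$
$o = -842$
$G = 21202$ ($G = -842 - -22044 = -842 + 22044 = 21202$)
$\left(224^{2} + 41616\right) \left(G + Y{\left(148 \right)}\right) = \left(224^{2} + 41616\right) \left(21202 + \left(-8 + 2 \cdot 148\right)\right) = \left(50176 + 41616\right) \left(21202 + \left(-8 + 296\right)\right) = 91792 \left(21202 + 288\right) = 91792 \cdot 21490 = 1972610080$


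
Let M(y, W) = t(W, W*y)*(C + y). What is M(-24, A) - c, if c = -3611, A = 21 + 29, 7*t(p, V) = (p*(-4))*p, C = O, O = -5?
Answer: 315277/7 ≈ 45040.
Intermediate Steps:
C = -5
t(p, V) = -4*p**2/7 (t(p, V) = ((p*(-4))*p)/7 = ((-4*p)*p)/7 = (-4*p**2)/7 = -4*p**2/7)
A = 50
M(y, W) = -4*W**2*(-5 + y)/7 (M(y, W) = (-4*W**2/7)*(-5 + y) = -4*W**2*(-5 + y)/7)
M(-24, A) - c = (4/7)*50**2*(5 - 1*(-24)) - 1*(-3611) = (4/7)*2500*(5 + 24) + 3611 = (4/7)*2500*29 + 3611 = 290000/7 + 3611 = 315277/7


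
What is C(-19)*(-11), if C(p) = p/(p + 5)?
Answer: -209/14 ≈ -14.929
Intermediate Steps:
C(p) = p/(5 + p)
C(-19)*(-11) = -19/(5 - 19)*(-11) = -19/(-14)*(-11) = -19*(-1/14)*(-11) = (19/14)*(-11) = -209/14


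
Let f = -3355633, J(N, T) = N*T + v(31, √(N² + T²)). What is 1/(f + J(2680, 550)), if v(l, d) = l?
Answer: -1/1881602 ≈ -5.3146e-7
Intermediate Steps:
J(N, T) = 31 + N*T (J(N, T) = N*T + 31 = 31 + N*T)
1/(f + J(2680, 550)) = 1/(-3355633 + (31 + 2680*550)) = 1/(-3355633 + (31 + 1474000)) = 1/(-3355633 + 1474031) = 1/(-1881602) = -1/1881602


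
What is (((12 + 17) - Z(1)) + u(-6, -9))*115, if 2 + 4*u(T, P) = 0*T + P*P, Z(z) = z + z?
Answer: 21505/4 ≈ 5376.3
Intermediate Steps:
Z(z) = 2*z
u(T, P) = -½ + P²/4 (u(T, P) = -½ + (0*T + P*P)/4 = -½ + (0 + P²)/4 = -½ + P²/4)
(((12 + 17) - Z(1)) + u(-6, -9))*115 = (((12 + 17) - 2) + (-½ + (¼)*(-9)²))*115 = ((29 - 1*2) + (-½ + (¼)*81))*115 = ((29 - 2) + (-½ + 81/4))*115 = (27 + 79/4)*115 = (187/4)*115 = 21505/4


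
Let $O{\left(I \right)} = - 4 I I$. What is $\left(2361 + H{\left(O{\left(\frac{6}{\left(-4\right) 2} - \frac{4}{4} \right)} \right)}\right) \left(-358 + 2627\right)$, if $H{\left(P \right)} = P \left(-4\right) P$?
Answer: $\frac{15980567}{4} \approx 3.9951 \cdot 10^{6}$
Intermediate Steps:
$O{\left(I \right)} = - 4 I^{2}$
$H{\left(P \right)} = - 4 P^{2}$ ($H{\left(P \right)} = - 4 P P = - 4 P^{2}$)
$\left(2361 + H{\left(O{\left(\frac{6}{\left(-4\right) 2} - \frac{4}{4} \right)} \right)}\right) \left(-358 + 2627\right) = \left(2361 - 4 \left(- 4 \left(\frac{6}{\left(-4\right) 2} - \frac{4}{4}\right)^{2}\right)^{2}\right) \left(-358 + 2627\right) = \left(2361 - 4 \left(- 4 \left(\frac{6}{-8} - 1\right)^{2}\right)^{2}\right) 2269 = \left(2361 - 4 \left(- 4 \left(6 \left(- \frac{1}{8}\right) - 1\right)^{2}\right)^{2}\right) 2269 = \left(2361 - 4 \left(- 4 \left(- \frac{3}{4} - 1\right)^{2}\right)^{2}\right) 2269 = \left(2361 - 4 \left(- 4 \left(- \frac{7}{4}\right)^{2}\right)^{2}\right) 2269 = \left(2361 - 4 \left(\left(-4\right) \frac{49}{16}\right)^{2}\right) 2269 = \left(2361 - 4 \left(- \frac{49}{4}\right)^{2}\right) 2269 = \left(2361 - \frac{2401}{4}\right) 2269 = \frac{7043}{4} \cdot 2269 = \frac{15980567}{4}$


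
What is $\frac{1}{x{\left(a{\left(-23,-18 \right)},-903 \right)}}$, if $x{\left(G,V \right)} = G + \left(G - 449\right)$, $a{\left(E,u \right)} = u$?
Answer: $- \frac{1}{485} \approx -0.0020619$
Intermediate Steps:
$x{\left(G,V \right)} = -449 + 2 G$ ($x{\left(G,V \right)} = G + \left(G - 449\right) = G + \left(-449 + G\right) = -449 + 2 G$)
$\frac{1}{x{\left(a{\left(-23,-18 \right)},-903 \right)}} = \frac{1}{-449 + 2 \left(-18\right)} = \frac{1}{-449 - 36} = \frac{1}{-485} = - \frac{1}{485}$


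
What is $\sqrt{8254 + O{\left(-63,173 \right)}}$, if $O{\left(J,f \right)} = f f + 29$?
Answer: $2 \sqrt{9553} \approx 195.48$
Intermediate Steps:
$O{\left(J,f \right)} = 29 + f^{2}$ ($O{\left(J,f \right)} = f^{2} + 29 = 29 + f^{2}$)
$\sqrt{8254 + O{\left(-63,173 \right)}} = \sqrt{8254 + \left(29 + 173^{2}\right)} = \sqrt{8254 + \left(29 + 29929\right)} = \sqrt{8254 + 29958} = \sqrt{38212} = 2 \sqrt{9553}$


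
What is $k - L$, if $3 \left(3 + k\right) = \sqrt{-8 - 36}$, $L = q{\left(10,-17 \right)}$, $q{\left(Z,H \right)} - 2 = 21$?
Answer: $-26 + \frac{2 i \sqrt{11}}{3} \approx -26.0 + 2.2111 i$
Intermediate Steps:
$q{\left(Z,H \right)} = 23$ ($q{\left(Z,H \right)} = 2 + 21 = 23$)
$L = 23$
$k = -3 + \frac{2 i \sqrt{11}}{3}$ ($k = -3 + \frac{\sqrt{-8 - 36}}{3} = -3 + \frac{\sqrt{-44}}{3} = -3 + \frac{2 i \sqrt{11}}{3} \approx -3.0 + 2.2111 i$)
$k - L = \left(-3 + \frac{2 i \sqrt{11}}{3}\right) - 23 = -26 + \frac{2 i \sqrt{11}}{3}$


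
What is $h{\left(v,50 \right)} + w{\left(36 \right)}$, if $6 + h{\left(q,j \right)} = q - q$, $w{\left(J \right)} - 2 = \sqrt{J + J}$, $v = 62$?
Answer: $-4 + 6 \sqrt{2} \approx 4.4853$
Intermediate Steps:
$w{\left(J \right)} = 2 + \sqrt{2} \sqrt{J}$ ($w{\left(J \right)} = 2 + \sqrt{J + J} = 2 + \sqrt{2 J} = 2 + \sqrt{2} \sqrt{J}$)
$h{\left(q,j \right)} = -6$ ($h{\left(q,j \right)} = -6 + \left(q - q\right) = -6 + 0 = -6$)
$h{\left(v,50 \right)} + w{\left(36 \right)} = -6 + \left(2 + \sqrt{2} \sqrt{36}\right) = -6 + \left(2 + \sqrt{2} \cdot 6\right) = -6 + \left(2 + 6 \sqrt{2}\right) = -4 + 6 \sqrt{2}$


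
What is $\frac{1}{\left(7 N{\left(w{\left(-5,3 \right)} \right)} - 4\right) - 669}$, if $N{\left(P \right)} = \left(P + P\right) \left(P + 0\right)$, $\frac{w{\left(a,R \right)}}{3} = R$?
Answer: $\frac{1}{461} \approx 0.0021692$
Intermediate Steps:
$w{\left(a,R \right)} = 3 R$
$N{\left(P \right)} = 2 P^{2}$ ($N{\left(P \right)} = 2 P P = 2 P^{2}$)
$\frac{1}{\left(7 N{\left(w{\left(-5,3 \right)} \right)} - 4\right) - 669} = \frac{1}{\left(7 \cdot 2 \left(3 \cdot 3\right)^{2} - 4\right) - 669} = \frac{1}{\left(7 \cdot 2 \cdot 9^{2} - 4\right) - 669} = \frac{1}{\left(7 \cdot 2 \cdot 81 - 4\right) - 669} = \frac{1}{\left(7 \cdot 162 - 4\right) - 669} = \frac{1}{\left(1134 - 4\right) - 669} = \frac{1}{1130 - 669} = \frac{1}{461}$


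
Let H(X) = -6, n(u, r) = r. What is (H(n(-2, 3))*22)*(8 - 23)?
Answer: 1980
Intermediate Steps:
(H(n(-2, 3))*22)*(8 - 23) = (-6*22)*(8 - 23) = -132*(-15) = 1980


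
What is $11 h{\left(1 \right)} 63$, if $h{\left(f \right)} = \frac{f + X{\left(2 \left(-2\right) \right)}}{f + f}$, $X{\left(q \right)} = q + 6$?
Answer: $\frac{2079}{2} \approx 1039.5$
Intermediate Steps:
$X{\left(q \right)} = 6 + q$
$h{\left(f \right)} = \frac{2 + f}{2 f}$ ($h{\left(f \right)} = \frac{f + \left(6 + 2 \left(-2\right)\right)}{f + f} = \frac{f + \left(6 - 4\right)}{2 f} = \left(f + 2\right) \frac{1}{2 f} = \left(2 + f\right) \frac{1}{2 f} = \frac{2 + f}{2 f}$)
$11 h{\left(1 \right)} 63 = 11 \frac{2 + 1}{2 \cdot 1} \cdot 63 = 11 \cdot \frac{1}{2} \cdot 1 \cdot 3 \cdot 63 = 11 \cdot \frac{3}{2} \cdot 63 = \frac{33}{2} \cdot 63 = \frac{2079}{2}$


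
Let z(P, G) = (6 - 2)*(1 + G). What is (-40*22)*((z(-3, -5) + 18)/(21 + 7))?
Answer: -440/7 ≈ -62.857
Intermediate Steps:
z(P, G) = 4 + 4*G (z(P, G) = 4*(1 + G) = 4 + 4*G)
(-40*22)*((z(-3, -5) + 18)/(21 + 7)) = (-40*22)*(((4 + 4*(-5)) + 18)/(21 + 7)) = -880*((4 - 20) + 18)/28 = -880*(-16 + 18)/28 = -1760/28 = -880*1/14 = -440/7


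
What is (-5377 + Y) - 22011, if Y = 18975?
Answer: -8413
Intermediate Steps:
(-5377 + Y) - 22011 = (-5377 + 18975) - 22011 = 13598 - 22011 = -8413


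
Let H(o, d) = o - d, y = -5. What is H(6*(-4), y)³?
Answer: -6859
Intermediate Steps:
H(6*(-4), y)³ = (6*(-4) - 1*(-5))³ = (-24 + 5)³ = (-19)³ = -6859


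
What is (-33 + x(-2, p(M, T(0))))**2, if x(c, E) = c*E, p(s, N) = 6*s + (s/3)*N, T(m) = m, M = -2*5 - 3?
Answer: 15129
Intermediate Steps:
M = -13 (M = -10 - 3 = -13)
p(s, N) = 6*s + N*s/3 (p(s, N) = 6*s + (s*(1/3))*N = 6*s + (s/3)*N = 6*s + N*s/3)
x(c, E) = E*c
(-33 + x(-2, p(M, T(0))))**2 = (-33 + ((1/3)*(-13)*(18 + 0))*(-2))**2 = (-33 + ((1/3)*(-13)*18)*(-2))**2 = (-33 - 78*(-2))**2 = (-33 + 156)**2 = 123**2 = 15129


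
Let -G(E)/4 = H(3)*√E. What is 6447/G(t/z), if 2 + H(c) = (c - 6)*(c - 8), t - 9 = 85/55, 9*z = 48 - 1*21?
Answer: -6447*√957/3016 ≈ -66.128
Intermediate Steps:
z = 3 (z = (48 - 1*21)/9 = (48 - 21)/9 = (⅑)*27 = 3)
t = 116/11 (t = 9 + 85/55 = 9 + 85*(1/55) = 9 + 17/11 = 116/11 ≈ 10.545)
H(c) = -2 + (-8 + c)*(-6 + c) (H(c) = -2 + (c - 6)*(c - 8) = -2 + (-6 + c)*(-8 + c) = -2 + (-8 + c)*(-6 + c))
G(E) = -52*√E (G(E) = -4*(46 + 3² - 14*3)*√E = -4*(46 + 9 - 42)*√E = -52*√E)
6447/G(t/z) = 6447/((-52*2*√957/33)) = 6447/((-104*√957/33)) = 6447*(-√957/3016) = -6447*√957/3016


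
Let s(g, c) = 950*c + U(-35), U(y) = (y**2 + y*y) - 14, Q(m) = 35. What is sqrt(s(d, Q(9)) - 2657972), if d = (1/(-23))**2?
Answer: I*sqrt(2622286) ≈ 1619.3*I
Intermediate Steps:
U(y) = -14 + 2*y**2 (U(y) = (y**2 + y**2) - 14 = 2*y**2 - 14 = -14 + 2*y**2)
d = 1/529 (d = (-1/23)**2 = 1/529 ≈ 0.0018904)
s(g, c) = 2436 + 950*c (s(g, c) = 950*c + (-14 + 2*(-35)**2) = 950*c + (-14 + 2*1225) = 950*c + (-14 + 2450) = 950*c + 2436 = 2436 + 950*c)
sqrt(s(d, Q(9)) - 2657972) = sqrt((2436 + 950*35) - 2657972) = sqrt((2436 + 33250) - 2657972) = sqrt(35686 - 2657972) = sqrt(-2622286) = I*sqrt(2622286)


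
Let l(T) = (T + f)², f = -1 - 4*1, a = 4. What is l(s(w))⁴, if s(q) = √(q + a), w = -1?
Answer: (5 - √3)⁸ ≈ 13008.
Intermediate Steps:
s(q) = √(4 + q) (s(q) = √(q + 4) = √(4 + q))
f = -5 (f = -1 - 4 = -5)
l(T) = (-5 + T)² (l(T) = (T - 5)² = (-5 + T)²)
l(s(w))⁴ = ((-5 + √(4 - 1))²)⁴ = ((-5 + √3)²)⁴ = (-5 + √3)⁸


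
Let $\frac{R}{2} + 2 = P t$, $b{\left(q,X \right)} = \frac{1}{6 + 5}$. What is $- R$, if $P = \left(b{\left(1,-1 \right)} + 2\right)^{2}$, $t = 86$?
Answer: $- \frac{90504}{121} \approx -747.97$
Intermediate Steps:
$b{\left(q,X \right)} = \frac{1}{11}$
$P = \frac{529}{121}$ ($P = \left(\frac{1}{11} + 2\right)^{2} = \left(\frac{23}{11}\right)^{2} = \frac{529}{121} \approx 4.3719$)
$R = \frac{90504}{121}$ ($R = -4 + 2 \cdot \frac{529}{121} \cdot 86 = -4 + 2 \cdot \frac{45494}{121} = -4 + \frac{90988}{121} = \frac{90504}{121} \approx 747.97$)
$- R = \left(-1\right) \frac{90504}{121} = - \frac{90504}{121}$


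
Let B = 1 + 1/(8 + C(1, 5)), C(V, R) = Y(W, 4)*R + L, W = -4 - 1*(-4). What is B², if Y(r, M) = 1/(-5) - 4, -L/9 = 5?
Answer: 3249/3364 ≈ 0.96581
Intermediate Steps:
L = -45 (L = -9*5 = -45)
W = 0 (W = -4 + 4 = 0)
Y(r, M) = -21/5 (Y(r, M) = -⅕ - 4 = -21/5)
C(V, R) = -45 - 21*R/5 (C(V, R) = -21*R/5 - 45 = -45 - 21*R/5)
B = 57/58 (B = 1 + 1/(8 + (-45 - 21/5*5)) = 1 + 1/(8 + (-45 - 21)) = 1 + 1/(8 - 66) = 1 + 1/(-58) = 1 - 1/58 = 57/58 ≈ 0.98276)
B² = (57/58)² = 3249/3364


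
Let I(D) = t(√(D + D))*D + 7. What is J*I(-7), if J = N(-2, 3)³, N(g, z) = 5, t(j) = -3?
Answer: 3500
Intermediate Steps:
I(D) = 7 - 3*D (I(D) = -3*D + 7 = 7 - 3*D)
J = 125 (J = 5³ = 125)
J*I(-7) = 125*(7 - 3*(-7)) = 125*(7 + 21) = 125*28 = 3500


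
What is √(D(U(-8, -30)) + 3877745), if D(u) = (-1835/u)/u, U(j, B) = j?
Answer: √248173845/8 ≈ 1969.2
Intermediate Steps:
D(u) = -1835/u²
√(D(U(-8, -30)) + 3877745) = √(-1835/(-8)² + 3877745) = √(-1835*1/64 + 3877745) = √(-1835/64 + 3877745) = √(248173845/64) = √248173845/8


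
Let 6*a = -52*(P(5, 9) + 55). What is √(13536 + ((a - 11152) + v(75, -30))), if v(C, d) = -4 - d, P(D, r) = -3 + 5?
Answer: 2*√479 ≈ 43.772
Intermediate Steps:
P(D, r) = 2
a = -494 (a = (-52*(2 + 55))/6 = (-52*57)/6 = (⅙)*(-2964) = -494)
√(13536 + ((a - 11152) + v(75, -30))) = √(13536 + ((-494 - 11152) + (-4 - 1*(-30)))) = √(13536 + (-11646 + (-4 + 30))) = √(13536 + (-11646 + 26)) = √(13536 - 11620) = √1916 = 2*√479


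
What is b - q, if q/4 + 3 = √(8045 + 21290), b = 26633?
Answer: 26645 - 4*√29335 ≈ 25960.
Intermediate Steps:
q = -12 + 4*√29335 (q = -12 + 4*√(8045 + 21290) = -12 + 4*√29335 ≈ 673.10)
b - q = 26633 - (-12 + 4*√29335) = 26633 + (12 - 4*√29335) = 26645 - 4*√29335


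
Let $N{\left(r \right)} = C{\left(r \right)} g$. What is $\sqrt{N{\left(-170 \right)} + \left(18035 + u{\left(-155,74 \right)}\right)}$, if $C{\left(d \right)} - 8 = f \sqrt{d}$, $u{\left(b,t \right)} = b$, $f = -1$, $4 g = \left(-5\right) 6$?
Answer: $\frac{\sqrt{71280 + 30 i \sqrt{170}}}{2} \approx 133.49 + 0.36627 i$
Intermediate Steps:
$g = - \frac{15}{2}$ ($g = \frac{\left(-5\right) 6}{4} = \frac{1}{4} \left(-30\right) = - \frac{15}{2} \approx -7.5$)
$C{\left(d \right)} = 8 - \sqrt{d}$
$N{\left(r \right)} = -60 + \frac{15 \sqrt{r}}{2}$ ($N{\left(r \right)} = \left(8 - \sqrt{r}\right) \left(- \frac{15}{2}\right) = -60 + \frac{15 \sqrt{r}}{2}$)
$\sqrt{N{\left(-170 \right)} + \left(18035 + u{\left(-155,74 \right)}\right)} = \sqrt{\left(-60 + \frac{15 \sqrt{-170}}{2}\right) + \left(18035 - 155\right)} = \sqrt{\left(-60 + \frac{15 i \sqrt{170}}{2}\right) + 17880} = \sqrt{17820 + \frac{15 i \sqrt{170}}{2}}$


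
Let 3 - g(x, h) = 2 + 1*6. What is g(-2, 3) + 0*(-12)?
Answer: -5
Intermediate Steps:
g(x, h) = -5 (g(x, h) = 3 - (2 + 1*6) = 3 - (2 + 6) = 3 - 1*8 = 3 - 8 = -5)
g(-2, 3) + 0*(-12) = -5 + 0*(-12) = -5 + 0 = -5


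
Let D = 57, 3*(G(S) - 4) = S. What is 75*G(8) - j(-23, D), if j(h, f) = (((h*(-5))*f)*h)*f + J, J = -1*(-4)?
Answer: 8594101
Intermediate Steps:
G(S) = 4 + S/3
J = 4
j(h, f) = 4 - 5*f**2*h**2 (j(h, f) = (((h*(-5))*f)*h)*f + 4 = (((-5*h)*f)*h)*f + 4 = ((-5*f*h)*h)*f + 4 = (-5*f*h**2)*f + 4 = -5*f**2*h**2 + 4 = 4 - 5*f**2*h**2)
75*G(8) - j(-23, D) = 75*(4 + (1/3)*8) - (4 - 5*57**2*(-23)**2) = 75*(4 + 8/3) - (4 - 5*3249*529) = 75*(20/3) - (4 - 8593605) = 500 - 1*(-8593601) = 500 + 8593601 = 8594101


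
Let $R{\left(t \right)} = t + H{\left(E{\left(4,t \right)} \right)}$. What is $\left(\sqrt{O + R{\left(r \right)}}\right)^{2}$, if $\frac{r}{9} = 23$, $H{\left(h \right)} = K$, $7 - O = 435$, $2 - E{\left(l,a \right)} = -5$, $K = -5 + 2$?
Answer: $-224$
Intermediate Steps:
$K = -3$
$E{\left(l,a \right)} = 7$ ($E{\left(l,a \right)} = 2 - -5 = 2 + 5 = 7$)
$O = -428$ ($O = 7 - 435 = -428$)
$H{\left(h \right)} = -3$
$r = 207$ ($r = 9 \cdot 23 = 207$)
$R{\left(t \right)} = -3 + t$ ($R{\left(t \right)} = t - 3 = -3 + t$)
$\left(\sqrt{O + R{\left(r \right)}}\right)^{2} = \left(\sqrt{-428 + \left(-3 + 207\right)}\right)^{2} = \left(\sqrt{-428 + 204}\right)^{2} = \left(\sqrt{-224}\right)^{2} = \left(4 i \sqrt{14}\right)^{2} = -224$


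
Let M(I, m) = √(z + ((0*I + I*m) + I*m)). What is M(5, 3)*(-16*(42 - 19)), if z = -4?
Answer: -368*√26 ≈ -1876.4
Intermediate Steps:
M(I, m) = √(-4 + 2*I*m) (M(I, m) = √(-4 + ((0*I + I*m) + I*m)) = √(-4 + ((0 + I*m) + I*m)) = √(-4 + (I*m + I*m)) = √(-4 + 2*I*m))
M(5, 3)*(-16*(42 - 19)) = √(-4 + 2*5*3)*(-16*(42 - 19)) = √(-4 + 30)*(-16*23) = √26*(-368) = -368*√26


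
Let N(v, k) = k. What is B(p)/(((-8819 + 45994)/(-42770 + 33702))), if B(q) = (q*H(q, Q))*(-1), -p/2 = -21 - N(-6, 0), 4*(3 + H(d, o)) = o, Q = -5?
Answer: -1618638/37175 ≈ -43.541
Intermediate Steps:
H(d, o) = -3 + o/4
p = 42 (p = -2*(-21 - 1*0) = -2*(-21 + 0) = -2*(-21) = 42)
B(q) = 17*q/4 (B(q) = (q*(-3 + (¼)*(-5)))*(-1) = (q*(-3 - 5/4))*(-1) = (q*(-17/4))*(-1) = -17*q/4*(-1) = 17*q/4)
B(p)/(((-8819 + 45994)/(-42770 + 33702))) = ((17/4)*42)/(((-8819 + 45994)/(-42770 + 33702))) = 357/(2*((37175/(-9068)))) = 357/(2*((37175*(-1/9068)))) = 357/(2*(-37175/9068)) = (357/2)*(-9068/37175) = -1618638/37175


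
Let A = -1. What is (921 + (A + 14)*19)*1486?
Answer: 1735648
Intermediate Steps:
(921 + (A + 14)*19)*1486 = (921 + (-1 + 14)*19)*1486 = (921 + 13*19)*1486 = (921 + 247)*1486 = 1168*1486 = 1735648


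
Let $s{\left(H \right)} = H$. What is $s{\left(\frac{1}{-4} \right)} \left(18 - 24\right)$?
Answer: $\frac{3}{2} \approx 1.5$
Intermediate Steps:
$s{\left(\frac{1}{-4} \right)} \left(18 - 24\right) = \frac{18 - 24}{-4} = \left(- \frac{1}{4}\right) \left(-6\right) = \frac{3}{2}$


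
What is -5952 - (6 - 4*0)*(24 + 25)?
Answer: -6246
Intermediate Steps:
-5952 - (6 - 4*0)*(24 + 25) = -5952 - (6 + 0)*49 = -5952 - 6*49 = -5952 - 1*294 = -5952 - 294 = -6246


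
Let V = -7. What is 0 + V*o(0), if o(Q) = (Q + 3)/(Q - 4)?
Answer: 21/4 ≈ 5.2500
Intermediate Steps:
o(Q) = (3 + Q)/(-4 + Q)
0 + V*o(0) = 0 - 7*(3 + 0)/(-4 + 0) = 0 - 7*3/(-4) = 0 - (-7)*3/4 = 0 - 7*(-¾) = 0 + 21/4 = 21/4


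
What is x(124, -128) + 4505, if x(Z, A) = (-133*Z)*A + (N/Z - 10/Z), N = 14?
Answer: 65579912/31 ≈ 2.1155e+6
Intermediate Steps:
x(Z, A) = 4/Z - 133*A*Z (x(Z, A) = (-133*Z)*A + (14/Z - 10/Z) = -133*A*Z + 4/Z = 4/Z - 133*A*Z)
x(124, -128) + 4505 = (4/124 - 133*(-128)*124) + 4505 = (4*(1/124) + 2110976) + 4505 = (1/31 + 2110976) + 4505 = 65440257/31 + 4505 = 65579912/31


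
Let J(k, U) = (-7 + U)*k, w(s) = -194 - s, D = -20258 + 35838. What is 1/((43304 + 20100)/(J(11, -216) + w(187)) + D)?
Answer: 1417/22045158 ≈ 6.4277e-5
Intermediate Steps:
D = 15580
J(k, U) = k*(-7 + U)
1/((43304 + 20100)/(J(11, -216) + w(187)) + D) = 1/((43304 + 20100)/(11*(-7 - 216) + (-194 - 1*187)) + 15580) = 1/(63404/(11*(-223) + (-194 - 187)) + 15580) = 1/(63404/(-2453 - 381) + 15580) = 1/(63404/(-2834) + 15580) = 1/(63404*(-1/2834) + 15580) = 1/(-31702/1417 + 15580) = 1/(22045158/1417) = 1417/22045158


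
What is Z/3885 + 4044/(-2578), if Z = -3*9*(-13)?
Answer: -2467677/1669255 ≈ -1.4783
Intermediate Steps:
Z = 351 (Z = -27*(-13) = 351)
Z/3885 + 4044/(-2578) = 351/3885 + 4044/(-2578) = 351*(1/3885) + 4044*(-1/2578) = 117/1295 - 2022/1289 = -2467677/1669255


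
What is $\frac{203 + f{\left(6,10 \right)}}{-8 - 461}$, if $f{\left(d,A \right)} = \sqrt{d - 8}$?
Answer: $- \frac{29}{67} - \frac{i \sqrt{2}}{469} \approx -0.43284 - 0.0030154 i$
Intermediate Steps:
$f{\left(d,A \right)} = \sqrt{-8 + d}$
$\frac{203 + f{\left(6,10 \right)}}{-8 - 461} = \frac{203 + \sqrt{-8 + 6}}{-8 - 461} = \frac{203 + \sqrt{-2}}{-469} = \left(203 + i \sqrt{2}\right) \left(- \frac{1}{469}\right) = - \frac{29}{67} - \frac{i \sqrt{2}}{469}$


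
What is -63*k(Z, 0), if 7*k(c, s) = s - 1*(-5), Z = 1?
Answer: -45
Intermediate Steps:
k(c, s) = 5/7 + s/7 (k(c, s) = (s - 1*(-5))/7 = (s + 5)/7 = (5 + s)/7 = 5/7 + s/7)
-63*k(Z, 0) = -63*(5/7 + (⅐)*0) = -63*(5/7 + 0) = -63*5/7 = -45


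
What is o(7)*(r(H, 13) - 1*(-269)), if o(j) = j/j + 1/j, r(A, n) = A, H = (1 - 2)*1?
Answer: 2144/7 ≈ 306.29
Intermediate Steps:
H = -1 (H = -1*1 = -1)
o(j) = 1 + 1/j
o(7)*(r(H, 13) - 1*(-269)) = ((1 + 7)/7)*(-1 - 1*(-269)) = ((⅐)*8)*(-1 + 269) = (8/7)*268 = 2144/7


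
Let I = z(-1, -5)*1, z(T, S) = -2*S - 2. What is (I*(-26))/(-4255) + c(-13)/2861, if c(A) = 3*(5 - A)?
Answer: 824858/12173555 ≈ 0.067758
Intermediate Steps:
z(T, S) = -2 - 2*S
I = 8 (I = (-2 - 2*(-5))*1 = (-2 + 10)*1 = 8*1 = 8)
c(A) = 15 - 3*A
(I*(-26))/(-4255) + c(-13)/2861 = (8*(-26))/(-4255) + (15 - 3*(-13))/2861 = -208*(-1/4255) + (15 + 39)*(1/2861) = 208/4255 + 54*(1/2861) = 208/4255 + 54/2861 = 824858/12173555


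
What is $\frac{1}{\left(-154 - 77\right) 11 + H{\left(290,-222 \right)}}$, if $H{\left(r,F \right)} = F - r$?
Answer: $- \frac{1}{3053} \approx -0.00032755$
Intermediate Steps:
$\frac{1}{\left(-154 - 77\right) 11 + H{\left(290,-222 \right)}} = \frac{1}{\left(-154 - 77\right) 11 - 512} = \frac{1}{\left(-231\right) 11 - 512} = \frac{1}{-2541 - 512} = \frac{1}{-3053} = - \frac{1}{3053}$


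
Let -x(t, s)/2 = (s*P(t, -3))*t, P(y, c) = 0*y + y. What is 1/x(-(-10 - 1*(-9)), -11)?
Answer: 1/22 ≈ 0.045455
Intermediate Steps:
P(y, c) = y (P(y, c) = 0 + y = y)
x(t, s) = -2*s*t**2 (x(t, s) = -2*s*t*t = -2*s*t**2)
1/x(-(-10 - 1*(-9)), -11) = 1/(-2*(-11)*(-(-10 - 1*(-9)))**2) = 1/(-2*(-11)*(-(-10 + 9))**2) = 1/(-2*(-11)*(-1*(-1))**2) = 1/(-2*(-11)*1**2) = 1/(-2*(-11)*1) = 1/22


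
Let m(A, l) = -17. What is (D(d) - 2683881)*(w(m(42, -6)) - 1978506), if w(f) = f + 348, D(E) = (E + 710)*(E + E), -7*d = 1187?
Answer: 277915805684925/49 ≈ 5.6717e+12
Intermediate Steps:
d = -1187/7 (d = -⅐*1187 = -1187/7 ≈ -169.57)
D(E) = 2*E*(710 + E) (D(E) = (710 + E)*(2*E) = 2*E*(710 + E))
w(f) = 348 + f
(D(d) - 2683881)*(w(m(42, -6)) - 1978506) = (2*(-1187/7)*(710 - 1187/7) - 2683881)*((348 - 17) - 1978506) = (2*(-1187/7)*(3783/7) - 2683881)*(331 - 1978506) = (-8980842/49 - 2683881)*(-1978175) = -140491011/49*(-1978175) = 277915805684925/49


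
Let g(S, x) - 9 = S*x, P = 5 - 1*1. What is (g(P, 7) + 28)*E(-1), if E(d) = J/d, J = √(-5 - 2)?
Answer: -65*I*√7 ≈ -171.97*I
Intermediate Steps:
P = 4 (P = 5 - 1 = 4)
J = I*√7 (J = √(-7) = I*√7 ≈ 2.6458*I)
g(S, x) = 9 + S*x
E(d) = I*√7/d (E(d) = (I*√7)/d = I*√7/d)
(g(P, 7) + 28)*E(-1) = ((9 + 4*7) + 28)*(I*√7/(-1)) = ((9 + 28) + 28)*(I*√7*(-1)) = (37 + 28)*(-I*√7) = 65*(-I*√7) = -65*I*√7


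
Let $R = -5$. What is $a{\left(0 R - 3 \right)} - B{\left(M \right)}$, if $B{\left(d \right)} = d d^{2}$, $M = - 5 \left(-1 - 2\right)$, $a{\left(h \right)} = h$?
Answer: $-3378$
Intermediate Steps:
$M = 15$ ($M = \left(-5\right) \left(-3\right) = 15$)
$B{\left(d \right)} = d^{3}$
$a{\left(0 R - 3 \right)} - B{\left(M \right)} = \left(0 \left(-5\right) - 3\right) - 15^{3} = \left(0 - 3\right) - 3375 = -3 - 3375 = -3378$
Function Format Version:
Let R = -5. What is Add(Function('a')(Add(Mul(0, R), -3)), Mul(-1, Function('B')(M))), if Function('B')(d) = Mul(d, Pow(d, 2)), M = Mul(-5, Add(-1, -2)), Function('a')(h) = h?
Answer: -3378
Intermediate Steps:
M = 15 (M = Mul(-5, -3) = 15)
Function('B')(d) = Pow(d, 3)
Add(Function('a')(Add(Mul(0, R), -3)), Mul(-1, Function('B')(M))) = Add(Add(Mul(0, -5), -3), Mul(-1, Pow(15, 3))) = Add(Add(0, -3), Mul(-1, 3375)) = Add(-3, -3375) = -3378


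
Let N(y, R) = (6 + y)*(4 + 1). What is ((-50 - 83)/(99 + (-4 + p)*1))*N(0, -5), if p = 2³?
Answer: -3990/103 ≈ -38.738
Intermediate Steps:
p = 8
N(y, R) = 30 + 5*y (N(y, R) = (6 + y)*5 = 30 + 5*y)
((-50 - 83)/(99 + (-4 + p)*1))*N(0, -5) = ((-50 - 83)/(99 + (-4 + 8)*1))*(30 + 5*0) = (-133/(99 + 4*1))*(30 + 0) = -133/(99 + 4)*30 = -133/103*30 = -3990/103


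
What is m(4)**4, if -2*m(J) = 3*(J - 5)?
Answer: 81/16 ≈ 5.0625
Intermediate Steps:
m(J) = 15/2 - 3*J/2 (m(J) = -3*(J - 5)/2 = -3*(-5 + J)/2 = -(-15 + 3*J)/2 = 15/2 - 3*J/2)
m(4)**4 = (15/2 - 3/2*4)**4 = (15/2 - 6)**4 = (3/2)**4 = 81/16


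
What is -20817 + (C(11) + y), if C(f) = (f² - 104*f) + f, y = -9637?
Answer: -31466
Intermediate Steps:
C(f) = f² - 103*f
-20817 + (C(11) + y) = -20817 + (11*(-103 + 11) - 9637) = -20817 + (11*(-92) - 9637) = -20817 + (-1012 - 9637) = -20817 - 10649 = -31466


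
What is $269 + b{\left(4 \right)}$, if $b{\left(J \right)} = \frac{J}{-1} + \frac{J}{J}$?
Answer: $266$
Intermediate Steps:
$b{\left(J \right)} = 1 - J$ ($b{\left(J \right)} = J \left(-1\right) + 1 = - J + 1 = 1 - J$)
$269 + b{\left(4 \right)} = 269 + \left(1 - 4\right) = 269 - 3 = 266$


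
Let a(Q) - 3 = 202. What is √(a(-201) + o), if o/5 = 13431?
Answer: 4*√4210 ≈ 259.54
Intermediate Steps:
o = 67155 (o = 5*13431 = 67155)
a(Q) = 205 (a(Q) = 3 + 202 = 205)
√(a(-201) + o) = √(205 + 67155) = √67360 = 4*√4210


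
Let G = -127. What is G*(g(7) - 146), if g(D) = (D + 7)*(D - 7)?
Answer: 18542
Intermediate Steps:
g(D) = (-7 + D)*(7 + D) (g(D) = (7 + D)*(-7 + D) = (-7 + D)*(7 + D))
G*(g(7) - 146) = -127*((-49 + 7²) - 146) = -127*((-49 + 49) - 146) = -127*(0 - 146) = -127*(-146) = 18542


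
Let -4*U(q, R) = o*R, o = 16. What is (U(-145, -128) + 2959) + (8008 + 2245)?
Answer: 13724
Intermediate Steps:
U(q, R) = -4*R
(U(-145, -128) + 2959) + (8008 + 2245) = (-4*(-128) + 2959) + (8008 + 2245) = (512 + 2959) + 10253 = 3471 + 10253 = 13724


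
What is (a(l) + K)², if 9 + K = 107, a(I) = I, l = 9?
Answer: 11449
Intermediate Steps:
K = 98 (K = -9 + 107 = 98)
(a(l) + K)² = (9 + 98)² = 107² = 11449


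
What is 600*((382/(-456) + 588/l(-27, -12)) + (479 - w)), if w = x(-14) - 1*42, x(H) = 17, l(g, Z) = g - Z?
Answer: 5289170/19 ≈ 2.7838e+5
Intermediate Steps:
w = -25 (w = 17 - 1*42 = 17 - 42 = -25)
600*((382/(-456) + 588/l(-27, -12)) + (479 - w)) = 600*((382/(-456) + 588/(-27 - 1*(-12))) + (479 - 1*(-25))) = 600*((382*(-1/456) + 588/(-27 + 12)) + (479 + 25)) = 600*((-191/228 + 588/(-15)) + 504) = 600*((-191/228 + 588*(-1/15)) + 504) = 600*((-191/228 - 196/5) + 504) = 600*(-45643/1140 + 504) = 600*(528917/1140) = 5289170/19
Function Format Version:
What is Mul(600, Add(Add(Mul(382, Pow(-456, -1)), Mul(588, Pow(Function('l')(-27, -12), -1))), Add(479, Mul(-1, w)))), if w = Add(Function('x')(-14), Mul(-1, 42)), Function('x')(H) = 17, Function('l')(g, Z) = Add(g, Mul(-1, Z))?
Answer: Rational(5289170, 19) ≈ 2.7838e+5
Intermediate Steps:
w = -25 (w = Add(17, Mul(-1, 42)) = Add(17, -42) = -25)
Mul(600, Add(Add(Mul(382, Pow(-456, -1)), Mul(588, Pow(Function('l')(-27, -12), -1))), Add(479, Mul(-1, w)))) = Mul(600, Add(Add(Mul(382, Pow(-456, -1)), Mul(588, Pow(Add(-27, Mul(-1, -12)), -1))), Add(479, Mul(-1, -25)))) = Mul(600, Add(Add(Mul(382, Rational(-1, 456)), Mul(588, Pow(Add(-27, 12), -1))), Add(479, 25))) = Mul(600, Add(Add(Rational(-191, 228), Mul(588, Pow(-15, -1))), 504)) = Mul(600, Add(Add(Rational(-191, 228), Mul(588, Rational(-1, 15))), 504)) = Mul(600, Add(Add(Rational(-191, 228), Rational(-196, 5)), 504)) = Mul(600, Add(Rational(-45643, 1140), 504)) = Mul(600, Rational(528917, 1140)) = Rational(5289170, 19)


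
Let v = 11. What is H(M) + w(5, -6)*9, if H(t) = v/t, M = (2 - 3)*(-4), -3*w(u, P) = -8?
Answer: 107/4 ≈ 26.750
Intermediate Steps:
w(u, P) = 8/3 (w(u, P) = -1/3*(-8) = 8/3)
M = 4 (M = -1*(-4) = 4)
H(t) = 11/t
H(M) + w(5, -6)*9 = 11/4 + (8/3)*9 = 11*(1/4) + 24 = 11/4 + 24 = 107/4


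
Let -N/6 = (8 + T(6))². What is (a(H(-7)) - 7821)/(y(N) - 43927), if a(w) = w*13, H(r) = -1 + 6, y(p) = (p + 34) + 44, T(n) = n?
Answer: 7756/45025 ≈ 0.17226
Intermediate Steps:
N = -1176 (N = -6*(8 + 6)² = -6*14² = -6*196 = -1176)
y(p) = 78 + p (y(p) = (34 + p) + 44 = 78 + p)
H(r) = 5
a(w) = 13*w
(a(H(-7)) - 7821)/(y(N) - 43927) = (13*5 - 7821)/((78 - 1176) - 43927) = (65 - 7821)/(-1098 - 43927) = -7756/(-45025) = -7756*(-1/45025) = 7756/45025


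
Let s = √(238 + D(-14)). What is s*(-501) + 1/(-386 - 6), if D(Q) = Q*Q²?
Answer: -1/392 - 501*I*√2506 ≈ -0.002551 - 25080.0*I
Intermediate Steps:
D(Q) = Q³
s = I*√2506 (s = √(238 + (-14)³) = √(238 - 2744) = √(-2506) = I*√2506 ≈ 50.06*I)
s*(-501) + 1/(-386 - 6) = (I*√2506)*(-501) + 1/(-386 - 6) = -501*I*√2506 + 1/(-392) = -501*I*√2506 - 1/392 = -1/392 - 501*I*√2506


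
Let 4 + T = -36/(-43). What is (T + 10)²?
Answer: 86436/1849 ≈ 46.747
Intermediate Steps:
T = -136/43 (T = -4 - 36/(-43) = -4 - 36*(-1/43) = -4 + 36/43 = -136/43 ≈ -3.1628)
(T + 10)² = (-136/43 + 10)² = (294/43)² = 86436/1849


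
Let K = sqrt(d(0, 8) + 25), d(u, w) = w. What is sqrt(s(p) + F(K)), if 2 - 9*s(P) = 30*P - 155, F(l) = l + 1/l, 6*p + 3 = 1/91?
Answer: sqrt(172289117 + 9291282*sqrt(33))/3003 ≈ 5.0024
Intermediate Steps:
p = -136/273 (p = -1/2 + (1/6)/91 = -1/2 + (1/6)*(1/91) = -1/2 + 1/546 = -136/273 ≈ -0.49817)
K = sqrt(33) (K = sqrt(8 + 25) = sqrt(33) ≈ 5.7446)
s(P) = 157/9 - 10*P/3 (s(P) = 2/9 - (30*P - 155)/9 = 2/9 - (-155 + 30*P)/9 = 2/9 + (155/9 - 10*P/3) = 157/9 - 10*P/3)
sqrt(s(p) + F(K)) = sqrt((157/9 - 10/3*(-136/273)) + (sqrt(33) + 1/(sqrt(33)))) = sqrt((157/9 + 1360/819) + (sqrt(33) + sqrt(33)/33)) = sqrt(15647/819 + 34*sqrt(33)/33)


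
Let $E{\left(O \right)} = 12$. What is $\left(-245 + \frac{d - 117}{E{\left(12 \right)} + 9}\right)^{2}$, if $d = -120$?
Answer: $\frac{3218436}{49} \approx 65682.0$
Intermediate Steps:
$\left(-245 + \frac{d - 117}{E{\left(12 \right)} + 9}\right)^{2} = \left(-245 + \frac{-120 - 117}{12 + 9}\right)^{2} = \left(-245 - \frac{237}{21}\right)^{2} = \left(-245 - \frac{79}{7}\right)^{2} = \left(- \frac{1794}{7}\right)^{2} = \frac{3218436}{49}$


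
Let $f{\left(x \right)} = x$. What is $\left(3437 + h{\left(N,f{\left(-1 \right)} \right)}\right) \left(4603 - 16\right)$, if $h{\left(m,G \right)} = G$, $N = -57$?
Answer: $15760932$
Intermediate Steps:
$\left(3437 + h{\left(N,f{\left(-1 \right)} \right)}\right) \left(4603 - 16\right) = \left(3437 - 1\right) \left(4603 - 16\right) = 3436 \cdot 4587 = 15760932$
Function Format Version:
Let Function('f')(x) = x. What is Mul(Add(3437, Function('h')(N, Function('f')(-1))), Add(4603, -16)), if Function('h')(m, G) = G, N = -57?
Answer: 15760932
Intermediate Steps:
Mul(Add(3437, Function('h')(N, Function('f')(-1))), Add(4603, -16)) = Mul(Add(3437, -1), Add(4603, -16)) = Mul(3436, 4587) = 15760932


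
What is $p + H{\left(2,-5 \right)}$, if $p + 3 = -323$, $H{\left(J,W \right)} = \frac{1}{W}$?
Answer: $- \frac{1631}{5} \approx -326.2$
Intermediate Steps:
$p = -326$ ($p = -3 - 323 = -326$)
$p + H{\left(2,-5 \right)} = -326 + \frac{1}{-5} = -326 - \frac{1}{5} = - \frac{1631}{5}$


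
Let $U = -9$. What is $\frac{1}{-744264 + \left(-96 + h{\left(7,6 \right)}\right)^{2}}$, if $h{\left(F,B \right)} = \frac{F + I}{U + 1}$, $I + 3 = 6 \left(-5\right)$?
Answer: $- \frac{16}{11770583} \approx -1.3593 \cdot 10^{-6}$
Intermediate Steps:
$I = -33$ ($I = -3 + 6 \left(-5\right) = -3 - 30 = -33$)
$h{\left(F,B \right)} = \frac{33}{8} - \frac{F}{8}$ ($h{\left(F,B \right)} = \frac{F - 33}{-9 + 1} = \frac{-33 + F}{-8} = \left(-33 + F\right) \left(- \frac{1}{8}\right) = \frac{33}{8} - \frac{F}{8}$)
$\frac{1}{-744264 + \left(-96 + h{\left(7,6 \right)}\right)^{2}} = \frac{1}{-744264 + \left(-96 + \left(\frac{33}{8} - \frac{7}{8}\right)\right)^{2}} = \frac{1}{-744264 + \left(-96 + \frac{13}{4}\right)^{2}} = \frac{1}{-744264 + \left(- \frac{371}{4}\right)^{2}} = \frac{1}{-744264 + \frac{137641}{16}} = \frac{1}{- \frac{11770583}{16}} = - \frac{16}{11770583}$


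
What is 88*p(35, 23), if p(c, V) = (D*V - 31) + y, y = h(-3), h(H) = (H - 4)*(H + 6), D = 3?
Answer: 1496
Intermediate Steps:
h(H) = (-4 + H)*(6 + H)
y = -21 (y = -24 + (-3)**2 + 2*(-3) = -24 + 9 - 6 = -21)
p(c, V) = -52 + 3*V (p(c, V) = (3*V - 31) - 21 = (-31 + 3*V) - 21 = -52 + 3*V)
88*p(35, 23) = 88*(-52 + 3*23) = 88*(-52 + 69) = 88*17 = 1496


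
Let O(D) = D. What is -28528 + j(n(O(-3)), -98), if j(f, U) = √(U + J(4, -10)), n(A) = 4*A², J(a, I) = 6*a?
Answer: -28528 + I*√74 ≈ -28528.0 + 8.6023*I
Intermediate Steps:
j(f, U) = √(24 + U) (j(f, U) = √(U + 6*4) = √(U + 24) = √(24 + U))
-28528 + j(n(O(-3)), -98) = -28528 + √(24 - 98) = -28528 + √(-74) = -28528 + I*√74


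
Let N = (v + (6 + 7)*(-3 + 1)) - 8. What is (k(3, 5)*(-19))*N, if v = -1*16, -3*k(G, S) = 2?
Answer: -1900/3 ≈ -633.33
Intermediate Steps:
k(G, S) = -⅔ (k(G, S) = -⅓*2 = -⅔)
v = -16
N = -50 (N = (-16 + (6 + 7)*(-3 + 1)) - 8 = (-16 + 13*(-2)) - 8 = (-16 - 26) - 8 = -42 - 8 = -50)
(k(3, 5)*(-19))*N = -⅔*(-19)*(-50) = (38/3)*(-50) = -1900/3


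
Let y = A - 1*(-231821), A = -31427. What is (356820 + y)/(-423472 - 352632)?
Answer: -39801/55436 ≈ -0.71796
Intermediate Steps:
y = 200394 (y = -31427 - 1*(-231821) = -31427 + 231821 = 200394)
(356820 + y)/(-423472 - 352632) = (356820 + 200394)/(-423472 - 352632) = 557214/(-776104) = 557214*(-1/776104) = -39801/55436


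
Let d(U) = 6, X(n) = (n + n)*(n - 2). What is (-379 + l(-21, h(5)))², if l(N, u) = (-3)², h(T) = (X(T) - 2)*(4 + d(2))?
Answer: 136900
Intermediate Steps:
X(n) = 2*n*(-2 + n) (X(n) = (2*n)*(-2 + n) = 2*n*(-2 + n))
h(T) = -20 + 20*T*(-2 + T) (h(T) = (2*T*(-2 + T) - 2)*(4 + 6) = (-2 + 2*T*(-2 + T))*10 = -20 + 20*T*(-2 + T))
l(N, u) = 9
(-379 + l(-21, h(5)))² = (-379 + 9)² = (-370)² = 136900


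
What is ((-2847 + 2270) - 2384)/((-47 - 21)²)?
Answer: -2961/4624 ≈ -0.64035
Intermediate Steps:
((-2847 + 2270) - 2384)/((-47 - 21)²) = (-577 - 2384)/((-68)²) = -2961/4624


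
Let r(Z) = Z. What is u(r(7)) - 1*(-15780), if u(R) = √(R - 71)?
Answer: 15780 + 8*I ≈ 15780.0 + 8.0*I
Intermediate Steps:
u(R) = √(-71 + R)
u(r(7)) - 1*(-15780) = √(-71 + 7) - 1*(-15780) = √(-64) + 15780 = 8*I + 15780 = 15780 + 8*I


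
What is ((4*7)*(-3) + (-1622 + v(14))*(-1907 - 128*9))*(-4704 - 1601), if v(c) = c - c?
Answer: -31282976270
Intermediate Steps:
v(c) = 0
((4*7)*(-3) + (-1622 + v(14))*(-1907 - 128*9))*(-4704 - 1601) = ((4*7)*(-3) + (-1622 + 0)*(-1907 - 128*9))*(-4704 - 1601) = (28*(-3) - 1622*(-1907 - 1152))*(-6305) = (-84 - 1622*(-3059))*(-6305) = (-84 + 4961698)*(-6305) = 4961614*(-6305) = -31282976270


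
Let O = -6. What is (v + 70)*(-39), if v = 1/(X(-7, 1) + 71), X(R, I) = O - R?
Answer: -65533/24 ≈ -2730.5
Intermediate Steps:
X(R, I) = -6 - R
v = 1/72 (v = 1/((-6 - 1*(-7)) + 71) = 1/((-6 + 7) + 71) = 1/(1 + 71) = 1/72 ≈ 0.013889)
(v + 70)*(-39) = (1/72 + 70)*(-39) = (5041/72)*(-39) = -65533/24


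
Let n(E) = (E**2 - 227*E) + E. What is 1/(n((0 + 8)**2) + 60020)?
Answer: 1/49652 ≈ 2.0140e-5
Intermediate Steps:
n(E) = E**2 - 226*E
1/(n((0 + 8)**2) + 60020) = 1/((0 + 8)**2*(-226 + (0 + 8)**2) + 60020) = 1/(8**2*(-226 + 8**2) + 60020) = 1/(64*(-226 + 64) + 60020) = 1/(64*(-162) + 60020) = 1/(-10368 + 60020) = 1/49652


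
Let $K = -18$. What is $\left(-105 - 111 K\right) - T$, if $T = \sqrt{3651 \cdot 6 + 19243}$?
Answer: $1893 - \sqrt{41149} \approx 1690.1$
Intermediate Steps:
$T = \sqrt{41149}$ ($T = \sqrt{21906 + 19243} = \sqrt{41149} \approx 202.85$)
$\left(-105 - 111 K\right) - T = \left(-105 - -1998\right) - \sqrt{41149} = \left(-105 + 1998\right) - \sqrt{41149} = 1893 - \sqrt{41149}$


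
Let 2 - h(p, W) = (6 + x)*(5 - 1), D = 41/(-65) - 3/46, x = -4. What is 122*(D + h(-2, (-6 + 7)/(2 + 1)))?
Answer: -1221281/1495 ≈ -816.91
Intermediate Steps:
D = -2081/2990 (D = 41*(-1/65) - 3*1/46 = -41/65 - 3/46 = -2081/2990 ≈ -0.69599)
h(p, W) = -6 (h(p, W) = 2 - (6 - 4)*(5 - 1) = 2 - 2*4 = 2 - 1*8 = 2 - 8 = -6)
122*(D + h(-2, (-6 + 7)/(2 + 1))) = 122*(-2081/2990 - 6) = 122*(-20021/2990) = -1221281/1495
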